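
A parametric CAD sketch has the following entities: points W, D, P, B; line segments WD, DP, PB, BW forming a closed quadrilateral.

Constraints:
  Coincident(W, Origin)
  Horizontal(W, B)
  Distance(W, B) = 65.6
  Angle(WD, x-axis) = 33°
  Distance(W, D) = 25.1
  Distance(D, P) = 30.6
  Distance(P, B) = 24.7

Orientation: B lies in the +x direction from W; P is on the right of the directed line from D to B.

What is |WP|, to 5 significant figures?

43.148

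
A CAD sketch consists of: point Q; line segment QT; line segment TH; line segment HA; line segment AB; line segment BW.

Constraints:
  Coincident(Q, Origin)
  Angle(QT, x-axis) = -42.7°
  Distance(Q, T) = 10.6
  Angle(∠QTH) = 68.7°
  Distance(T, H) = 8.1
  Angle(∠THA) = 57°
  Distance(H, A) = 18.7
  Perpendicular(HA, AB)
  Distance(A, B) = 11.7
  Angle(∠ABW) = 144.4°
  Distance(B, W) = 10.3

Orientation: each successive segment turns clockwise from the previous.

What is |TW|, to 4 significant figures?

15.66

Q is at the origin; QT runs at -42.7° with length 10.6, so T = (7.790, -7.188). ∠QTH = 68.7° gives TH at -154.0° from the x-axis; with |TH| = 8.1, H = (0.5099, -10.74). ∠THA = 57.0° gives HA at 83.00° from the x-axis; with |HA| = 18.7, A = (2.789, 7.821). The perpendicularity gives AB at right angles to HA, so AB runs at -7.000°; with |AB| = 11.7, B = (14.40, 6.395). ∠ABW = 144.4° gives BW at -42.60° from the x-axis; with |BW| = 10.3, W = (21.98, -0.5764). Then |TW| = |W − T| = 15.66.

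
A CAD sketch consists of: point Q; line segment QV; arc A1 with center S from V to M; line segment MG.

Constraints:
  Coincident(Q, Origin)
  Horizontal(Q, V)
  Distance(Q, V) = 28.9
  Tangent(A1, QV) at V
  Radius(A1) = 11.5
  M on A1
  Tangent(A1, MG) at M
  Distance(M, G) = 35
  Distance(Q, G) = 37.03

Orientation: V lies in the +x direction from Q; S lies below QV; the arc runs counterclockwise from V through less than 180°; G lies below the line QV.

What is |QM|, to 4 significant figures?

19.72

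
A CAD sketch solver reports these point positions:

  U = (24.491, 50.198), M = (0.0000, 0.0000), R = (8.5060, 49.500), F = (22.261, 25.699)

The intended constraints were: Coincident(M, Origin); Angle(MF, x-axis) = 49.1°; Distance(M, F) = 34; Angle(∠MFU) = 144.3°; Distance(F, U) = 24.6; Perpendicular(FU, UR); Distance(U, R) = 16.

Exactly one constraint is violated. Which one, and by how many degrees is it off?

Perpendicular(FU, UR) — off by 7.70°.

M = (0.00, 0.00) ✓; MF at 49.10° ✓; |MF| = 34.00 ✓; ∠MFU = 144.3° ✓; |FU| = 24.60 ✓; ∠(FU, UR) = 97.70° ✗; |UR| = 16.00 ✓.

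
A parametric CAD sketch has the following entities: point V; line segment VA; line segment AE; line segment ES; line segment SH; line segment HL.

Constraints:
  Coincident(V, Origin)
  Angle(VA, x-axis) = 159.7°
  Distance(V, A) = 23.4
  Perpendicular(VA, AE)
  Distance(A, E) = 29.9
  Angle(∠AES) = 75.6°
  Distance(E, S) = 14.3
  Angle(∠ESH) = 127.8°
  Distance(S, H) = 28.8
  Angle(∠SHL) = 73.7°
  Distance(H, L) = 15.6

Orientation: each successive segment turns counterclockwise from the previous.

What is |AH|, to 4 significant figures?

25.29

V is at the origin; VA runs at 159.7° with length 23.4, so A = (-21.95, 8.118). The perpendicularity gives AE at right angles to VA, so AE runs at -110.3°; with |AE| = 29.9, E = (-32.32, -19.92). ∠AES = 75.6° gives ES at -5.900° from the x-axis; with |ES| = 14.3, S = (-18.10, -21.39). ∠ESH = 127.8° gives SH at 46.30° from the x-axis; with |SH| = 28.8, H = (1.802, -0.5731). Then |AH| = |H − A| = 25.29.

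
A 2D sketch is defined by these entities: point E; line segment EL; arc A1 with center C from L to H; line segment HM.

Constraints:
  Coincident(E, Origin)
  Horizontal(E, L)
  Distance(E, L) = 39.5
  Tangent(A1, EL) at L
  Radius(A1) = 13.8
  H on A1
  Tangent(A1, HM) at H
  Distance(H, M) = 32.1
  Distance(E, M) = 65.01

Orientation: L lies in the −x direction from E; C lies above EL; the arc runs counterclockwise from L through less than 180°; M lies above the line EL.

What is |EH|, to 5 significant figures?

34.331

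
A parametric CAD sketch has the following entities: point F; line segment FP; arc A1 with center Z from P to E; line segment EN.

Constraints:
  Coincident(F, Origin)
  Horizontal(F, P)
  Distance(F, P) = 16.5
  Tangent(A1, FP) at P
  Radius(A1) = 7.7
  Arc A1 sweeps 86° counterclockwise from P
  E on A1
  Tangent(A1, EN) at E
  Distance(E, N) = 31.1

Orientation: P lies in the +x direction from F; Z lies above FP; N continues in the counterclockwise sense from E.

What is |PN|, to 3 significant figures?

39.4

F is at the origin; FP is horizontal with |FP| = 16.5 and P on the +x side, so P = (16.5, 0.00). Tangency of A1 to FP means the radius ZP is perpendicular to FP, so Z = P + (0, 7.7) = (16.5, 7.70). On A1, P sits at bearing -90° from Z; an 86° counterclockwise sweep puts E at bearing -4°, so E = Z + 7.7·(cos -4°, sin -4°) = (24.2, 7.16). A1 meets EN tangentially, so ZE is at right angles to EN, so EN runs along (−sin -4°, cos -4°); with |EN| = 31.1, N = (26.4, 38.2). Then |PN| = |N − P| = 39.4.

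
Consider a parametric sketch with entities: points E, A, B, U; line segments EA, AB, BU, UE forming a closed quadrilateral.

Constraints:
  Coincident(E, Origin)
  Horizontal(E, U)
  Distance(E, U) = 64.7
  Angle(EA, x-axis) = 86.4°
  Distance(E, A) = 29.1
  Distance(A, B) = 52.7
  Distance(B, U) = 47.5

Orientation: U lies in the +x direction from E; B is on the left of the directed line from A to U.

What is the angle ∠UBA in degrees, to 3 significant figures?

87.3°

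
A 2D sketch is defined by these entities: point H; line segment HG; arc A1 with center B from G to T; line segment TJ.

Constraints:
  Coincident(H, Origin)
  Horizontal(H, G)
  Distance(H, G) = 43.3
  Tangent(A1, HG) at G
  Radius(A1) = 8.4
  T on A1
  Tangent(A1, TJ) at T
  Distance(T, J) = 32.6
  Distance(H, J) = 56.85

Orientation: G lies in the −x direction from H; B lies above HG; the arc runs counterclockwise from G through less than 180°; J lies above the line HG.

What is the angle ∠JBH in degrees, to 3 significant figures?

93.0°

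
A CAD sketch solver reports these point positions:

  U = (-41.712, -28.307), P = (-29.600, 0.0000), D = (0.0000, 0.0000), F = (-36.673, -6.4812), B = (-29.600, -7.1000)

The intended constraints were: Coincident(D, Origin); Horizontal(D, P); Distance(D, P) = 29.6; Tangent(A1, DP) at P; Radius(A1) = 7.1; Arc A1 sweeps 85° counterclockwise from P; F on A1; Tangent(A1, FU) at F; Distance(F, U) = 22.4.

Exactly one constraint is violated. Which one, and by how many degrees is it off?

Tangent(A1, FU) at F — off by 8.00°.

D = (0.00, 0.00) ✓; D.y = 0.00, P.y = 0.00 ✓; |DP| = 29.60 ✓; ∠(BP, PD) = 90.00° ✓; |BP| = 7.100 ✓; bearing(B→F) − bearing(B→P) = 85.00° ✓; |BF| = 7.100 ✓; ∠(BF, FU) = 98.00° ✗; |FU| = 22.40 ✓.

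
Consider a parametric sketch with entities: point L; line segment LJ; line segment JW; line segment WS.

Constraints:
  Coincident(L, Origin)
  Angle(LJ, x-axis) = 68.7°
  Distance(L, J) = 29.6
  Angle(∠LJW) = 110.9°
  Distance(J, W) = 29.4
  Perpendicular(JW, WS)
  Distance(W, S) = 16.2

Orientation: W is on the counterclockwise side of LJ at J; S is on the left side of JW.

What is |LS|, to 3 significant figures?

41.6

L is at the origin; LJ runs at 68.7° with length 29.6, so J = 29.6·(cos 68.7°, sin 68.7°) = (10.8, 27.6). ∠LJW = 110.9°, so JW runs at 68.7° + (180° − 110.9°) = 138° from the x-axis; with |JW| = 29.4, W = J + 29.4·(cos 138°, sin 138°) = (-11.0, 47.3). JW ⟂ WS; with |WS| = 16.2 on the left of JW, S = W + 16.2·(-0.672, -0.741) = (-21.9, 35.3). Then |LS| = |S − L| = 41.6.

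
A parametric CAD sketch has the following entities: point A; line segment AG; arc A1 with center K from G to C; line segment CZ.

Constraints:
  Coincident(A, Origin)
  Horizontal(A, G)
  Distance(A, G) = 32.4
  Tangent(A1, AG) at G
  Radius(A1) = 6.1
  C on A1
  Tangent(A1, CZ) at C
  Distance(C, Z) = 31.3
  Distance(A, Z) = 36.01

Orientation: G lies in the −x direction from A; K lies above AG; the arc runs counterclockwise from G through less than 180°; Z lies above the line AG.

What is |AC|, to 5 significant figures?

27.020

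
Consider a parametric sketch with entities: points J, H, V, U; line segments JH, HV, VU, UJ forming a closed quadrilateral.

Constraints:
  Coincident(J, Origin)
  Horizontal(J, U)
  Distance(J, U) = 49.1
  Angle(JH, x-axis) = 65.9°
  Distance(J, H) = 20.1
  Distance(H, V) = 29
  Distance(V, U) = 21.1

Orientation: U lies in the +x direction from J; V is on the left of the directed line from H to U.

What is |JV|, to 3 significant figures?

41.1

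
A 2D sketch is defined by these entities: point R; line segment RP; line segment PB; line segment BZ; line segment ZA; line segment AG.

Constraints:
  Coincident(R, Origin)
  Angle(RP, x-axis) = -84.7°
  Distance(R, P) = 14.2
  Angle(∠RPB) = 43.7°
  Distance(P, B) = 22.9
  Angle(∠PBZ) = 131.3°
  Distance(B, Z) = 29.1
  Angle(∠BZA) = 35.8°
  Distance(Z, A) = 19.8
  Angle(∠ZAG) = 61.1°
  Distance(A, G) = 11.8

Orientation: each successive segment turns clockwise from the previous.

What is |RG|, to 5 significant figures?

20.438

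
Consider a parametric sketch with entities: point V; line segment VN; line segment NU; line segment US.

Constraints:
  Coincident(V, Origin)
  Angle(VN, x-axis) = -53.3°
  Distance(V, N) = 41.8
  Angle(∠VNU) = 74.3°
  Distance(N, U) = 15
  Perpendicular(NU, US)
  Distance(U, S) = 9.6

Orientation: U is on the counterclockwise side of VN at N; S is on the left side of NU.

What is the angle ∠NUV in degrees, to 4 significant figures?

84.76°

V is at the origin; VN runs at -53.3° with length 41.8, so N = 41.8·(cos -53.3°, sin -53.3°) = (24.98, -33.51). ∠VNU = 74.3°, so NU runs at -53.3° + (180° − 74.3°) = 52.40° from the x-axis; with |NU| = 15.0, U = N + 15.0·(cos 52.40°, sin 52.40°) = (34.13, -21.63). Then cos ∠NUV = UN·UV / (|UN||UV|), giving 84.76°.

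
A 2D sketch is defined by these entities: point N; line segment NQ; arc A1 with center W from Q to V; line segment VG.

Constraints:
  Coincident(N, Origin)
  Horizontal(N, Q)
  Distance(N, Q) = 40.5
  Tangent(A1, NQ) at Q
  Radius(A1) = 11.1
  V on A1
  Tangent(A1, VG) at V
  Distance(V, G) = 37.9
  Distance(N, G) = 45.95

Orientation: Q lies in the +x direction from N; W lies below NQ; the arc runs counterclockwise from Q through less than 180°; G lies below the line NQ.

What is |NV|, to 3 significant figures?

31.0

Checks: |WV| = 11.10 ✓; ∠(WV, VG) = 90.00° ✓; |VG| = 37.90 ✓; |NG| = 45.95 ✓.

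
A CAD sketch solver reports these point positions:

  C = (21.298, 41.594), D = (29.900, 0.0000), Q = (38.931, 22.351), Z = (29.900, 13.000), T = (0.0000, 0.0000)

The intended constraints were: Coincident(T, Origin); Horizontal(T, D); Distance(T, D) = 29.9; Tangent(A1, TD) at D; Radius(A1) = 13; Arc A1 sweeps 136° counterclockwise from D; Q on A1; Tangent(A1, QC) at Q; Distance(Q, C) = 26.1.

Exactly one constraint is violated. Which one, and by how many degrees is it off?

Tangent(A1, QC) at Q — off by 3.50°.

T = (0.00, 0.00) ✓; T.y = 0.00, D.y = 0.00 ✓; |TD| = 29.90 ✓; ∠(ZD, DT) = 90.00° ✓; |ZD| = 13.00 ✓; bearing(Z→Q) − bearing(Z→D) = 136.0° ✓; |ZQ| = 13.00 ✓; ∠(ZQ, QC) = 93.50° ✗; |QC| = 26.10 ✓.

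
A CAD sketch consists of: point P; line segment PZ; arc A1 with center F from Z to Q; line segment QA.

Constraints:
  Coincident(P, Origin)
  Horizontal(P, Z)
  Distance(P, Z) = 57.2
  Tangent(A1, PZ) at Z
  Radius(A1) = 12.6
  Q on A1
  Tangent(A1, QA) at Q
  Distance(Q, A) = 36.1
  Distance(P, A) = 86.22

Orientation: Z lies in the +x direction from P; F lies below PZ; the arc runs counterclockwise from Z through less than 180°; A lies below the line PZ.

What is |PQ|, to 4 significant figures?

52.13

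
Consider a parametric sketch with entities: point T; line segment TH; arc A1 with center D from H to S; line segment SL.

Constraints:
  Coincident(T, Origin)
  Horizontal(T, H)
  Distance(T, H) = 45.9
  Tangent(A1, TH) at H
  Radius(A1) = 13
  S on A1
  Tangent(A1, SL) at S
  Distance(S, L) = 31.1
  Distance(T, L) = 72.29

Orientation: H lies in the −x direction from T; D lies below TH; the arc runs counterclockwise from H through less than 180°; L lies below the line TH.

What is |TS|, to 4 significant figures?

60.49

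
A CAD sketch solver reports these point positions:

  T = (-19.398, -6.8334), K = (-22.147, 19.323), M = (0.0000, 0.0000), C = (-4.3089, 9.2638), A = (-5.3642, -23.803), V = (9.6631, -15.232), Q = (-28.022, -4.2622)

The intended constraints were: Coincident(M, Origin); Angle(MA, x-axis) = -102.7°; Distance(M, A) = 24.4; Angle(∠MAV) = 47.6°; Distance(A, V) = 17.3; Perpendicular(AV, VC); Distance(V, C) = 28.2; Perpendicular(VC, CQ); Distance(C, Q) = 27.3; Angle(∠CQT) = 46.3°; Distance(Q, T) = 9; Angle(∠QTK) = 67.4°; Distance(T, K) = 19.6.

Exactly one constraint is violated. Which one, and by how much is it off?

Distance(T, K) = 19.6 — off by 6.70.

M = (0.00, 0.00) ✓; MA at -102.7° ✓; |MA| = 24.40 ✓; ∠MAV = 47.60° ✓; |AV| = 17.30 ✓; ∠(AV, VC) = 90.00° ✓; |VC| = 28.20 ✓; ∠(VC, CQ) = 90.00° ✓; |CQ| = 27.30 ✓; ∠CQT = 46.30° ✓; |QT| = 8.999 ✓; ∠QTK = 67.40° ✓; |TK| = 26.30 ✗.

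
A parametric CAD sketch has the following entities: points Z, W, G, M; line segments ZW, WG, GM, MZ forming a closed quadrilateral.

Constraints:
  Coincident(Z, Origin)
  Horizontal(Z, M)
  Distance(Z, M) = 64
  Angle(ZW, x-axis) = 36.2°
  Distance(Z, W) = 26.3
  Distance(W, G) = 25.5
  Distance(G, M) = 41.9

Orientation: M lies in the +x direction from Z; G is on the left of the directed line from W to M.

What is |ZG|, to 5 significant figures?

51.631

Z is at the origin; Z and M share the same y with |ZM| = 64.0 and M in +x, so M = (64.0, 0). ZW runs at 36.2° with |ZW| = 26.3, so W = (21.223, 15.533). G is determined by |WG| = 25.5 and |GM| = 41.9 together: it lies at the intersection of circle(W, 25.5) and circle(M, 41.9). With |WM| = 45.510, the foot of the radical line on WM is 10.611 from W and the perpendicular offset is √(25.5² − 10.611²) = 23.188. Taking the left-of-WM solution: G = (39.111, 33.707).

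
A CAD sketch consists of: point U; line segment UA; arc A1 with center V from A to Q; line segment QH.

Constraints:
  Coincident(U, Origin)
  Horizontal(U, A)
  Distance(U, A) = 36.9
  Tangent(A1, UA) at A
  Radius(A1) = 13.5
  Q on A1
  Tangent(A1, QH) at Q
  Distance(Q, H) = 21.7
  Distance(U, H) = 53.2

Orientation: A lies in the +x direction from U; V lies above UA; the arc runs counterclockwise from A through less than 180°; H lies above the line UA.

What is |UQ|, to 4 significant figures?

52.51

Checks: U.y = 0.00, A.y = 0.00 ✓; |VQ| = 13.50 ✓; ∠(VQ, QH) = 90.00° ✓; |QH| = 21.70 ✓; |UH| = 53.20 ✓.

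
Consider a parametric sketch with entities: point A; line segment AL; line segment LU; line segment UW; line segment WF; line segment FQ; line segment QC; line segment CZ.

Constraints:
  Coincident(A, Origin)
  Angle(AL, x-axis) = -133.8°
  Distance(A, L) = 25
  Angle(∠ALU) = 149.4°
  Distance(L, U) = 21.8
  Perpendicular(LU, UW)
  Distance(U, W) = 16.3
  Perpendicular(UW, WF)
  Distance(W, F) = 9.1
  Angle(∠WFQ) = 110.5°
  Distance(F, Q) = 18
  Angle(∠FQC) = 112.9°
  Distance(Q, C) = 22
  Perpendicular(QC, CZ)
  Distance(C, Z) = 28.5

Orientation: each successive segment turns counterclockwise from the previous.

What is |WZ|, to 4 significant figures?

23.10

A is at the origin; AL runs at -133.8° with length 25.0, so L = (-17.30, -18.04). ∠ALU = 149.4° gives LU at -103.2° from the x-axis; with |LU| = 21.8, U = (-22.28, -39.27). The perpendicularity gives UW at right angles to LU, so UW runs at -13.20°; with |UW| = 16.3, W = (-6.412, -42.99). UW is perpendicular to WF, so WF runs at 76.80°; with |WF| = 9.1, F = (-4.334, -34.13). ∠WFQ = 110.5° gives FQ at 146.3° from the x-axis; with |FQ| = 18.0, Q = (-19.31, -24.14). ∠FQC = 112.9° gives QC at -146.6° from the x-axis; with |QC| = 22.0, C = (-37.68, -36.25). QC ⟂ CZ, so CZ runs at -56.60°; with |CZ| = 28.5, Z = (-21.99, -60.05). Then |WZ| = |Z − W| = 23.10.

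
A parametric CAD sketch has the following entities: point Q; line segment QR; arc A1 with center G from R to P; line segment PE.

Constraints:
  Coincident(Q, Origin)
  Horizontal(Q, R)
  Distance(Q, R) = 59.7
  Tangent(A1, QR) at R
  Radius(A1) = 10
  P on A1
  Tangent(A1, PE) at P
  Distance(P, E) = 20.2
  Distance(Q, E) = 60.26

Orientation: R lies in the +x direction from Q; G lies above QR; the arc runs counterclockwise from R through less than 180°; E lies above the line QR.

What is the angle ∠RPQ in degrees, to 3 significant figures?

54.0°

Checks: |GP| = 10.00 ✓; ∠(GP, PE) = 90.00° ✓; |PE| = 20.20 ✓; |QE| = 60.26 ✓.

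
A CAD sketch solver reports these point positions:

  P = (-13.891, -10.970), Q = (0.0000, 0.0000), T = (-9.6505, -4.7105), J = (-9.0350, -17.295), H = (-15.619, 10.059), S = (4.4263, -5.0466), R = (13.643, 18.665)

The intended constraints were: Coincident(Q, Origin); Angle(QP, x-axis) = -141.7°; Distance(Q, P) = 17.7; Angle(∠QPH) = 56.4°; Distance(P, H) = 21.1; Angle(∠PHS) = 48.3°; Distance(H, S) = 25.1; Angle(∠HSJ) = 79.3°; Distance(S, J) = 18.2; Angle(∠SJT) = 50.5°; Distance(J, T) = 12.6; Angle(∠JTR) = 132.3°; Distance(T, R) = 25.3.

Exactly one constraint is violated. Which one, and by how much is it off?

Distance(T, R) = 25.3 — off by 7.70.

Q = (0.00, 0.00) ✓; QP at -141.7° ✓; |QP| = 17.70 ✓; ∠QPH = 56.40° ✓; |PH| = 21.10 ✓; ∠PHS = 48.30° ✓; |HS| = 25.10 ✓; ∠HSJ = 79.30° ✓; |SJ| = 18.20 ✓; ∠SJT = 50.50° ✓; |JT| = 12.60 ✓; ∠JTR = 132.3° ✓; |TR| = 33.00 ✗.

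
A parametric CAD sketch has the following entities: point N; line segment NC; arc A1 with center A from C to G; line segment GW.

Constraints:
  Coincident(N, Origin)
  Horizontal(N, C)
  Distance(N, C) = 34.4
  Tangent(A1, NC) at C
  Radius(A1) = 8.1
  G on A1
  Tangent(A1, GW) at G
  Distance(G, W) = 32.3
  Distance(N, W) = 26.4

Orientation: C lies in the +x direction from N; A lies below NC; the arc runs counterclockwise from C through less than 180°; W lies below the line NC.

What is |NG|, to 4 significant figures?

28.69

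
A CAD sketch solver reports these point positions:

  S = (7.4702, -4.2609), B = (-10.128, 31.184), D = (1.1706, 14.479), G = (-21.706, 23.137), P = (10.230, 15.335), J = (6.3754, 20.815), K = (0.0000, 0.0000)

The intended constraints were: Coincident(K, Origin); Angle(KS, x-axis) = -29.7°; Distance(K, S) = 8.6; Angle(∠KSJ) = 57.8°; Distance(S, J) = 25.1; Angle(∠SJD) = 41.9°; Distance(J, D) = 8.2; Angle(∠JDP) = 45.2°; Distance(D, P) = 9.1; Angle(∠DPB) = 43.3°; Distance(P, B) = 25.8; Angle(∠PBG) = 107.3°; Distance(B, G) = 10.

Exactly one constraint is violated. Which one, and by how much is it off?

Distance(B, G) = 10 — off by 4.10.

K = (0.00, 0.00) ✓; KS at -29.70° ✓; |KS| = 8.600 ✓; ∠KSJ = 57.80° ✓; |SJ| = 25.10 ✓; ∠SJD = 41.90° ✓; |JD| = 8.200 ✓; ∠JDP = 45.20° ✓; |DP| = 9.100 ✓; ∠DPB = 43.30° ✓; |PB| = 25.80 ✓; ∠PBG = 107.3° ✓; |BG| = 14.10 ✗.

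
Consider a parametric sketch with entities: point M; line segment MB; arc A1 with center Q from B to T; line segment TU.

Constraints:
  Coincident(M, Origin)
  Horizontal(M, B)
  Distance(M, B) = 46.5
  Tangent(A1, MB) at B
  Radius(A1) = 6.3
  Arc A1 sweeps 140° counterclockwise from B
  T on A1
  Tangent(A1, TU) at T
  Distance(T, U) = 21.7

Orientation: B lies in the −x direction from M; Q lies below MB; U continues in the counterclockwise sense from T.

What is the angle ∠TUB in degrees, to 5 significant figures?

23.369°

On A1, B sits at bearing 90° from Q; a 140° counterclockwise sweep puts T at bearing 230°, so T = Q + 6.3·(cos 230°, sin 230°) = (-50.550, -11.126). A1 meets TU tangentially, so QT is at right angles to TU, so TU runs along (−sin 230°, cos 230°); with |TU| = 21.7, U = (-33.926, -25.075). Then cos ∠TUB = UT·UB / (|UT||UB|), giving 23.369°.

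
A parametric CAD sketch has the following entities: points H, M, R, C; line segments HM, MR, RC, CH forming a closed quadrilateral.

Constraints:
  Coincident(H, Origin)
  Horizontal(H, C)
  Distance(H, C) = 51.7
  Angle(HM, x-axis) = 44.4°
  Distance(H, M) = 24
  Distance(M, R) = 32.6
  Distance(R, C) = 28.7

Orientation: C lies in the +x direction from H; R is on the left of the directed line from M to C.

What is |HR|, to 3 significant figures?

55.4

H is at the origin; H and C share the same y with |HC| = 51.7 and C in +x, so C = (51.7, 0). HM runs at 44.4° with |HM| = 24.0, so M = (17.1, 16.8). R is determined by |MR| = 32.6 and |RC| = 28.7 together: it lies at the intersection of circle(M, 32.6) and circle(C, 28.7). With |MC| = 38.4, the foot of the radical line on MC is 22.3 from M and the perpendicular offset is √(32.6² − 22.3²) = 23.8. Taking the left-of-MC solution: R = (47.6, 28.4).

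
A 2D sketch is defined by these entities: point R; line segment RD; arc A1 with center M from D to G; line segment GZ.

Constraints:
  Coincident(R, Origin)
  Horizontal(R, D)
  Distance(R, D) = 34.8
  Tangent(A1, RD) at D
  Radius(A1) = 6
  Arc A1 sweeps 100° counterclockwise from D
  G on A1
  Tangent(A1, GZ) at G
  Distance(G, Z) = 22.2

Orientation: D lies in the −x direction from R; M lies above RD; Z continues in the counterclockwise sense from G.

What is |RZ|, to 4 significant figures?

43.68

R is at the origin; RD is horizontal with |RD| = 34.8 and D on the −x side, so D = (-34.80, 0.000). Since A1 is tangent to RD there, MD ⟂ RD, so M = D + (0, 6) = (-34.80, 6.000). On A1, D sits at bearing -90° from M; a 100° counterclockwise sweep puts G at bearing 10°, so G = M + 6.0·(cos 10°, sin 10°) = (-28.89, 7.042). The tangent condition forces MG to be normal to GZ, so GZ runs along (−sin 10°, cos 10°); with |GZ| = 22.2, Z = (-32.75, 28.90). Then |RZ| = |Z − R| = 43.68.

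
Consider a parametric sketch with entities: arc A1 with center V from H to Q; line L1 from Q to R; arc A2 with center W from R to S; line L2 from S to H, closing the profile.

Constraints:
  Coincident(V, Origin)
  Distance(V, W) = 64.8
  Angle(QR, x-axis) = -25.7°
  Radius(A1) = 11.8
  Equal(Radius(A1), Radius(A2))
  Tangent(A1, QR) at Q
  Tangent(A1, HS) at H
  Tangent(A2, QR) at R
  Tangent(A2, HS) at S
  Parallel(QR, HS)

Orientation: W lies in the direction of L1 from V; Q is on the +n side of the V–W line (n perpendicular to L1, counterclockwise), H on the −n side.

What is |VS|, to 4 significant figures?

65.87

Tangency of A1 to both parallel lines with radius 11.8 puts Q and H at V ± 11.8·n: Q = (5.117, 10.63), H = (-5.117, -10.63). Equal radii place R and S the same way about W: R = W + 11.8·n = (63.51, -17.47), S = W − 11.8·n = (53.27, -38.73). Then |VS| = |S − V| = 65.87.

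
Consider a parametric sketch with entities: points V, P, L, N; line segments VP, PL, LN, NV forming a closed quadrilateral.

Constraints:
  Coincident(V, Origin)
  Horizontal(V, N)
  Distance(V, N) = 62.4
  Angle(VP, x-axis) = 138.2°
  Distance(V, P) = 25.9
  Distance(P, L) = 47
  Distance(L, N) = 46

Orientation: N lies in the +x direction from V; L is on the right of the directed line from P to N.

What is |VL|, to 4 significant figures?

21.24

V is at the origin; V and N share the same y with |VN| = 62.4 and N in +x, so N = (62.4, 0). VP runs at 138.2° with |VP| = 25.9, so P = (-19.31, 17.26). L is determined by |PL| = 47.0 and |LN| = 46.0 together: it lies at the intersection of circle(P, 47.0) and circle(N, 46.0). With |PN| = 83.51, the foot of the radical line on PN is 42.31 from P and the perpendicular offset is √(47.0² − 42.31²) = 20.46. Taking the right-of-PN solution: L = (17.86, -11.50).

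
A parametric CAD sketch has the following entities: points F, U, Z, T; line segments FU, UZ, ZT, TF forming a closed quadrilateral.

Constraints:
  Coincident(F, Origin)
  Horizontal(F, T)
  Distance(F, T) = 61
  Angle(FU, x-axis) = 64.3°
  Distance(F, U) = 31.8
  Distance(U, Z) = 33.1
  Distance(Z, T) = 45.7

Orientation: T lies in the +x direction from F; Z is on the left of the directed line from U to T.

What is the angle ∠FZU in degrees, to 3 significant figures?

19.5°

Checks: |UZ| = 33.10 ✓; |ZT| = 45.70 ✓.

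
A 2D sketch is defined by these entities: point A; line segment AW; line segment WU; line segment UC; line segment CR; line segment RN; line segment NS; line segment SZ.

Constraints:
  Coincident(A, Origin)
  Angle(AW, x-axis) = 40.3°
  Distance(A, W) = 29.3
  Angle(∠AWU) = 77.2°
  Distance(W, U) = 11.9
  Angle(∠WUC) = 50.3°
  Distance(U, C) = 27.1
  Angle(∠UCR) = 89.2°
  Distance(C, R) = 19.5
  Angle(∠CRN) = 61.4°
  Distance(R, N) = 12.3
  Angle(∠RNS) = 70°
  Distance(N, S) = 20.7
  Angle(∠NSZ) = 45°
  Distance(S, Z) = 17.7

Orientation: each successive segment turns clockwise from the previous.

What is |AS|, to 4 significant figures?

15.46

A is at the origin; AW runs at 40.3° with length 29.3, so W = (22.35, 18.95). ∠AWU = 77.2° gives WU at -62.50° from the x-axis; with |WU| = 11.9, U = (27.84, 8.396). ∠WUC = 50.3° gives UC at 167.8° from the x-axis; with |UC| = 27.1, C = (1.353, 14.12). ∠UCR = 89.2° gives CR at 77.00° from the x-axis; with |CR| = 19.5, R = (5.740, 33.12). ∠CRN = 61.4° gives RN at -41.60° from the x-axis; with |RN| = 12.3, N = (14.94, 24.96). ∠RNS = 70.0° gives NS at -151.6° from the x-axis; with |NS| = 20.7, S = (-3.271, 15.11). Then |AS| = |S − A| = 15.46.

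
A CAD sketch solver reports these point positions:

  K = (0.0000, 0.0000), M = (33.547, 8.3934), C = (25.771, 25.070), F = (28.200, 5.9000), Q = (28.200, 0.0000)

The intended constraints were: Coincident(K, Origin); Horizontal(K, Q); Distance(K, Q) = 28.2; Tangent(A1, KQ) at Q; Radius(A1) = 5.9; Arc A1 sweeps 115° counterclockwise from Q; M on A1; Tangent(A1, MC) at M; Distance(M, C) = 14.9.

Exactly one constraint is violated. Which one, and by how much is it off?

Distance(M, C) = 14.9 — off by 3.50.

K = (0.00, 0.00) ✓; K.y = 0.00, Q.y = 0.00 ✓; |KQ| = 28.20 ✓; ∠(FQ, QK) = 90.00° ✓; |FQ| = 5.900 ✓; bearing(F→M) − bearing(F→Q) = 115.0° ✓; |FM| = 5.900 ✓; ∠(FM, MC) = 90.00° ✓; |MC| = 18.40 ✗.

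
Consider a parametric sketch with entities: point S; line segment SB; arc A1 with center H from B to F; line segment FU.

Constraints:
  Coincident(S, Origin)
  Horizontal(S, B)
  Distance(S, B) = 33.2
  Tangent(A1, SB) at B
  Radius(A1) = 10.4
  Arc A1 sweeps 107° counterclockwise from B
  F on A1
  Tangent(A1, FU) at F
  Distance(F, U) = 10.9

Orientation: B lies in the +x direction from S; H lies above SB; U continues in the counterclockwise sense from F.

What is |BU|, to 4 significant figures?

24.80

On A1, B sits at bearing -90° from H; a 107° counterclockwise sweep puts F at bearing 17°, so F = H + 10.4·(cos 17°, sin 17°) = (43.15, 13.44). Tangency of A1 to FU means the radius HF is perpendicular to FU, so FU runs along (−sin 17°, cos 17°); with |FU| = 10.9, U = (39.96, 23.86). Then |BU| = |U − B| = 24.80.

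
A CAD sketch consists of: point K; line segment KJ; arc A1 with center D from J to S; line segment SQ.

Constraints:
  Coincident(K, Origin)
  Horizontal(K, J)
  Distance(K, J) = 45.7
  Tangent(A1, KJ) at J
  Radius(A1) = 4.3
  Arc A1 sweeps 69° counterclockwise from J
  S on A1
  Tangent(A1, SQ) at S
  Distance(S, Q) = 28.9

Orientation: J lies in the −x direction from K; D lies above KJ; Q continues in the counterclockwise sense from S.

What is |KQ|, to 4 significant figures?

43.20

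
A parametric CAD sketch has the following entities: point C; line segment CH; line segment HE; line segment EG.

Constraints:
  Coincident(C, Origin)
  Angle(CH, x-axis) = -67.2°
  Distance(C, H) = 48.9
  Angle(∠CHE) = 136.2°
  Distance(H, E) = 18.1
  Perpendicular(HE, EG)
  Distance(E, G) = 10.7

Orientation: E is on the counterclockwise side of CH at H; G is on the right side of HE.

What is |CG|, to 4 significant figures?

69.54

C is at the origin; CH runs at -67.2° with length 48.9, so H = 48.9·(cos -67.2°, sin -67.2°) = (18.95, -45.08). ∠CHE = 136.2°, so HE runs at -67.2° + (180° − 136.2°) = -23.40° from the x-axis; with |HE| = 18.1, E = H + 18.1·(cos -23.40°, sin -23.40°) = (35.56, -52.27). The perpendicularity gives EG at right angles to HE; with |EG| = 10.7 on the right of HE, G = E + 10.7·(-0.3971, -0.9178) = (31.31, -62.09). Then |CG| = |G − C| = 69.54.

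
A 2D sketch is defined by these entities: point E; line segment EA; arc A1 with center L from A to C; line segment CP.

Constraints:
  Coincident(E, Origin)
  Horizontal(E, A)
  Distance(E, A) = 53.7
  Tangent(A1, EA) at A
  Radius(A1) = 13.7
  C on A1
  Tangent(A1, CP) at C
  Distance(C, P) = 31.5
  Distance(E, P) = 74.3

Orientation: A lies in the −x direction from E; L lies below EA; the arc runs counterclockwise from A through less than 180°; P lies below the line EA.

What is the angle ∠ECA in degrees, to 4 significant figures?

39.06°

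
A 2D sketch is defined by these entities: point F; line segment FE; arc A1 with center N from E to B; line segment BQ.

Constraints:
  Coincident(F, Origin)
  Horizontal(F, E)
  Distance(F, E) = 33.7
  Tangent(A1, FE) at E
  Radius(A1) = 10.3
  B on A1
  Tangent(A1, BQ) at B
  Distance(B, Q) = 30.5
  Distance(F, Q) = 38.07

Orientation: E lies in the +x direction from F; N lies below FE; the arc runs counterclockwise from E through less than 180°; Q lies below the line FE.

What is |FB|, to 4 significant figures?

24.96

Checks: |NB| = 10.30 ✓; ∠(NB, BQ) = 90.00° ✓; |BQ| = 30.50 ✓; |FQ| = 38.07 ✓.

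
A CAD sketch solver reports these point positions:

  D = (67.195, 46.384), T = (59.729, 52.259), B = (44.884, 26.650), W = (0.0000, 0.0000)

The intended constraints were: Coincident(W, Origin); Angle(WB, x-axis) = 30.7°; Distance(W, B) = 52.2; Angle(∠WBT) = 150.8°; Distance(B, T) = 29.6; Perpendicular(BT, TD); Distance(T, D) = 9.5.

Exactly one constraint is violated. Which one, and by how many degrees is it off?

Perpendicular(BT, TD) — off by 8.10°.

W = (0.00, 0.00) ✓; WB at 30.70° ✓; |WB| = 52.20 ✓; ∠WBT = 150.8° ✓; |BT| = 29.60 ✓; ∠(BT, TD) = 98.10° ✗; |TD| = 9.500 ✓.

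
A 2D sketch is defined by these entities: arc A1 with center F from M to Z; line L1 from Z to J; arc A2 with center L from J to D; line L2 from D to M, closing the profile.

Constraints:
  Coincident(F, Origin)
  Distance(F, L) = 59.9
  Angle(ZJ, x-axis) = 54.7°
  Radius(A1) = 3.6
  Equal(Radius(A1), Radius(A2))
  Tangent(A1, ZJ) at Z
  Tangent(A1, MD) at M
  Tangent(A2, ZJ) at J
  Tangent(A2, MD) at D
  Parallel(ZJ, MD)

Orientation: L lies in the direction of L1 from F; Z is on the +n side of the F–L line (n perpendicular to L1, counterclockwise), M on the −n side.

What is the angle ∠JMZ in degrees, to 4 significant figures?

83.15°

Tangency of A1 to both parallel lines with radius 3.6 puts Z and M at F ± 3.6·n: Z = (-2.938, 2.080), M = (2.938, -2.080). Equal radii place J and D the same way about L: J = L + 3.6·n = (31.68, 50.97), D = L − 3.6·n = (37.55, 46.81). Then cos ∠JMZ = MJ·MZ / (|MJ||MZ|), giving 83.15°.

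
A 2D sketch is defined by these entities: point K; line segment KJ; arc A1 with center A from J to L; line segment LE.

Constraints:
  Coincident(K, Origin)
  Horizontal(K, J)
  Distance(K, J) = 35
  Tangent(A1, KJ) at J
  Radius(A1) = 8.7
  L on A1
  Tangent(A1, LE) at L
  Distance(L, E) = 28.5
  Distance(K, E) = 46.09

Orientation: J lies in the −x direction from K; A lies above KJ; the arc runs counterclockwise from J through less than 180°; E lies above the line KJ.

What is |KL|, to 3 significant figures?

27.8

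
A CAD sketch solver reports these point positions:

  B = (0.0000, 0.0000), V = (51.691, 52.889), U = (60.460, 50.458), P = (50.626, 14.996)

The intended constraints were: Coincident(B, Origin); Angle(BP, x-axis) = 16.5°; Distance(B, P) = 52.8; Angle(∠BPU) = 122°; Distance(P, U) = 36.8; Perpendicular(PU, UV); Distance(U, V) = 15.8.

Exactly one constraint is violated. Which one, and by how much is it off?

Distance(U, V) = 15.8 — off by 6.70.

B = (0.00, 0.00) ✓; BP at 16.50° ✓; |BP| = 52.80 ✓; ∠BPU = 122.0° ✓; |PU| = 36.80 ✓; ∠(PU, UV) = 90.00° ✓; |UV| = 9.100 ✗.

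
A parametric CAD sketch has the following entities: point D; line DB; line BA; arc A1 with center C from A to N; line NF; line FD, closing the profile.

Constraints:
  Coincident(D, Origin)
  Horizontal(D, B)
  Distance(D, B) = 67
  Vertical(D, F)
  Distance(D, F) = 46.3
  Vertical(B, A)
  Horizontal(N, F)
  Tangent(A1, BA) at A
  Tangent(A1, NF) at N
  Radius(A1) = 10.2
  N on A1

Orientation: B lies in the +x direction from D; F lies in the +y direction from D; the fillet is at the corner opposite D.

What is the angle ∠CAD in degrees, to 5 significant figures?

28.316°

The virtual corner opposite D is at (67.000, 46.300). A1 meets BA tangentially, so CA is at right angles to BA and A1 meets NF tangentially, so CN is at right angles to NF, with radius 10.2, so the center C sits 10.2 in from both sides at C = (56.800, 36.100). That places the tangent points at A = (67.000, 36.100) on BA and N = (56.800, 46.300) on NF. Then cos ∠CAD = AC·AD / (|AC||AD|), giving 28.316°.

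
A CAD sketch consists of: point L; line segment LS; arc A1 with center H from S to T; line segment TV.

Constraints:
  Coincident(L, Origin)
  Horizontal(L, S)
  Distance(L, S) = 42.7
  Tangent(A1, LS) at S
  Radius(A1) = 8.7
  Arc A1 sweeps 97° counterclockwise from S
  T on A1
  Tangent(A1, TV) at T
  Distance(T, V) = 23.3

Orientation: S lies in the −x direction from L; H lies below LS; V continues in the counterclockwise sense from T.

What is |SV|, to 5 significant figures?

33.393

L is at the origin; LS is horizontal with |LS| = 42.7 and S on the −x side, so S = (-42.700, 0.0000). Tangency of A1 to LS means the radius HS is perpendicular to LS, so H = S + (0, -8.7) = (-42.700, -8.7000). On A1, S sits at bearing 90° from H; a 97° counterclockwise sweep puts T at bearing 187°, so T = H + 8.7·(cos 187°, sin 187°) = (-51.335, -9.7603). Tangency of A1 to TV means the radius HT is perpendicular to TV, so TV runs along (−sin 187°, cos 187°); with |TV| = 23.3, V = (-48.496, -32.887). Then |SV| = |V − S| = 33.393.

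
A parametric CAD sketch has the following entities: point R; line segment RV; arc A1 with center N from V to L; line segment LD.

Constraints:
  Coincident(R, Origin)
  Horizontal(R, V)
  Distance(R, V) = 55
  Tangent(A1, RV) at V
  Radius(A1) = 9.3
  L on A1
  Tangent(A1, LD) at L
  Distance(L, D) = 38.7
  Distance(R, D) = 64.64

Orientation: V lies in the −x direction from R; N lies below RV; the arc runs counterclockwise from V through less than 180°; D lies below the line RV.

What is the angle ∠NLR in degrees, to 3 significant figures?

17.4°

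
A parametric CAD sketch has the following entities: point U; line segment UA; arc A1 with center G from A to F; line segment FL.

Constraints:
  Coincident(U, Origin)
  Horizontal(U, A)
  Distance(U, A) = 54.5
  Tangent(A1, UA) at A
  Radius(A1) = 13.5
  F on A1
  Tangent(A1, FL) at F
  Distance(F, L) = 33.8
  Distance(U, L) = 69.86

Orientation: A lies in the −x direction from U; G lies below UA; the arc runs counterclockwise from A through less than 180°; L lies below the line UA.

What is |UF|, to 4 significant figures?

69.22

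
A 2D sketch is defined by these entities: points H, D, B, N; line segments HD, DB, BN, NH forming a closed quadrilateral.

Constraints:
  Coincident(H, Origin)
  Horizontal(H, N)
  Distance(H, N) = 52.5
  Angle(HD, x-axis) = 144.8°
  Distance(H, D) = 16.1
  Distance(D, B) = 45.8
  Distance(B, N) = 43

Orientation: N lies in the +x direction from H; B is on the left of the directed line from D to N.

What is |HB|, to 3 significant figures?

42.3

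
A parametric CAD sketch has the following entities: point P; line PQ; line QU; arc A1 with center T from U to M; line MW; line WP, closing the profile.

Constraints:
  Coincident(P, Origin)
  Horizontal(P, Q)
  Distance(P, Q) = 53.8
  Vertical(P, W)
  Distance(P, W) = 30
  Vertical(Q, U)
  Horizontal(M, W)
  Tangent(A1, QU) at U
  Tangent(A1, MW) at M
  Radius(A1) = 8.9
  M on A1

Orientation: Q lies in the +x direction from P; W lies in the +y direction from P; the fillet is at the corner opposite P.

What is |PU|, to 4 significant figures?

57.79

The virtual corner opposite P is at (53.80, 30.00). A1 meets QU tangentially, so TU is at right angles to QU and the tangent condition forces TM to be normal to MW, with radius 8.9, so the center T sits 8.9 in from both sides at T = (44.90, 21.10). That places the tangent points at U = (53.80, 21.10) on QU and M = (44.90, 30.00) on MW. Then |PU| = |U − P| = 57.79.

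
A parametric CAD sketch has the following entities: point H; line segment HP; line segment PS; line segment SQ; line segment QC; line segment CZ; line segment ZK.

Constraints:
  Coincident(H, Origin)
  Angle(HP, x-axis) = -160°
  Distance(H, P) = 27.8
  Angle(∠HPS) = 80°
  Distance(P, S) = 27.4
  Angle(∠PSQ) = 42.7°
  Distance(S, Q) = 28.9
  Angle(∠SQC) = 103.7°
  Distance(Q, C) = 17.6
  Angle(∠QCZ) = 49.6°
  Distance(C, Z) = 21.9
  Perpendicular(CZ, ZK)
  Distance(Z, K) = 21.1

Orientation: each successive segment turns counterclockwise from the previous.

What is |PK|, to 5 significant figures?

30.307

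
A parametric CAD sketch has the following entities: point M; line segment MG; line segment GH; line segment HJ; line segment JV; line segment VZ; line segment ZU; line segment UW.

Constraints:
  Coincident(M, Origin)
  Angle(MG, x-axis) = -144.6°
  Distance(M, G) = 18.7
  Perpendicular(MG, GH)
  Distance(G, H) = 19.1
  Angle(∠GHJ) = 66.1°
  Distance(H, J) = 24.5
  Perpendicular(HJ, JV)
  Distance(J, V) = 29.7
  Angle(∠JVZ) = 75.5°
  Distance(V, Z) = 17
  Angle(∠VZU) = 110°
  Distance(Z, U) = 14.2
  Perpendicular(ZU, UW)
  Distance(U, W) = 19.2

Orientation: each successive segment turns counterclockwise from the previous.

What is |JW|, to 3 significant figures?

9.56

M is at the origin; MG runs at -144.6° with length 18.7, so G = (-15.2, -10.8). MG is perpendicular to GH, so GH runs at -54.6°; with |GH| = 19.1, H = (-4.18, -26.4). ∠GHJ = 66.1° gives HJ at 59.3° from the x-axis; with |HJ| = 24.5, J = (8.33, -5.34). HJ ⟂ JV, so JV runs at 149°; with |JV| = 29.7, V = (-17.2, 9.83). ∠JVZ = 75.5° gives VZ at -106° from the x-axis; with |VZ| = 17.0, Z = (-22.0, -6.50). ∠VZU = 110.0° gives ZU at -36.2° from the x-axis; with |ZU| = 14.2, U = (-10.5, -14.9). The perpendicularity gives UW at right angles to ZU, so UW runs at 53.8°; with |UW| = 19.2, W = (0.848, 0.610). Then |JW| = |W − J| = 9.56.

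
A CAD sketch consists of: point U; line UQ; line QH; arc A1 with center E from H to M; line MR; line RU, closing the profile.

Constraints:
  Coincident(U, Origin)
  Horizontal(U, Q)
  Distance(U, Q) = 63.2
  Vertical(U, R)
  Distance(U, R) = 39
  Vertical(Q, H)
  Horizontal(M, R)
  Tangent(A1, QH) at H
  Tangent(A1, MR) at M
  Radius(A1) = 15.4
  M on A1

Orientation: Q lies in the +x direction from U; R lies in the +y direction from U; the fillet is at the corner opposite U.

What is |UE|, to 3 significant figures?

53.3

U is at the origin; U and Q share the same y with |UQ| = 63.2 and Q on the +x side, so Q = (63.2, 0.00). U and R share the same x with |UR| = 39.0 and R on the +y side, so R = (0.00, 39.0). The virtual corner opposite U is at (63.2, 39.0). A1 meets QH tangentially, so EH is at right angles to QH and the tangent condition forces EM to be normal to MR, with radius 15.4, so the center E sits 15.4 in from both sides at E = (47.8, 23.6). Then |UE| = |E − U| = 53.3.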